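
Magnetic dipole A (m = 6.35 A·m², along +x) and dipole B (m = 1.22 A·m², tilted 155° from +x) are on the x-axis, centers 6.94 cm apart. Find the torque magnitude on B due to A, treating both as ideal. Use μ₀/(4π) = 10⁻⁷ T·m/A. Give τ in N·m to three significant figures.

Dipole B is on the axis of dipole A, so B₁ there is axial: B₁ = (μ₀/4π)·2m₁/r³ along +x.
B₁ = 2(10⁻⁷)(6.35)/(0.0694)³ = 0.003799 T.
τ = m₂ B₁ sinθ.
τ = (1.22)(0.003799)·sin155° = 0.001959 N·m.

τ ≈ 0.00196 N·m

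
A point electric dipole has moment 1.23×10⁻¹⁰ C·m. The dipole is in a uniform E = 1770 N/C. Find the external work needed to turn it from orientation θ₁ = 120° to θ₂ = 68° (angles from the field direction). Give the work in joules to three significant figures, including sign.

W ≈ -1.90×10⁻⁷ J

W_ext = ΔU = U(θ₂) − U(θ₁) = −pE cosθ₂ − (−pE cosθ₁) = pE(cosθ₁ − cosθ₂).
W = (1.23×10⁻¹⁰)(1770)·(cos120° − cos68°) = (2.177×10⁻⁷)·(-0.8746) = -1.904×10⁻⁷ J.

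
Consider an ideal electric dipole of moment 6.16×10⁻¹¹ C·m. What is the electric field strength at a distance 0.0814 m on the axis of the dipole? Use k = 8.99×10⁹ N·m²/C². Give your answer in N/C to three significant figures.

On the dipole axis E = 2kp/r³.
E = 2·(8.99×10⁹)(6.16×10⁻¹¹) / (0.0814)³ = 2054 N/C.

E ≈ 2050 N/C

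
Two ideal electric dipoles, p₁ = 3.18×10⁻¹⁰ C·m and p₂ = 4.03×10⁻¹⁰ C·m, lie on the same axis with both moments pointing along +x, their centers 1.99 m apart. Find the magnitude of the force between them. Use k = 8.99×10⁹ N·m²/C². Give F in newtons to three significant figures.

On-axis field of dipole 1 at distance r: E = 2kp₁/r³. Force on dipole 2 is F = p₂·dE/dr (gradient along axis).
dE/dr = −6kp₁/r⁴, so |F| = 6kp₁p₂/r⁴ (attractive for aligned moments).
F = 6(8.99×10⁹)(3.18×10⁻¹⁰)(4.03×10⁻¹⁰)/(1.99)⁴ = 4.408×10⁻¹⁰ N.

F ≈ 4.41×10⁻¹⁰ N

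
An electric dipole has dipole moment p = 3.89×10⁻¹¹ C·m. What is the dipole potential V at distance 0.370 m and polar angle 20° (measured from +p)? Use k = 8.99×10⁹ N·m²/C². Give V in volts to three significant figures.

V ≈ 2.40 V

The dipole potential is V = kp cosθ / r².
V = (8.99×10⁹)(3.89×10⁻¹¹)·cos20° / (0.370)² = 2.400 V.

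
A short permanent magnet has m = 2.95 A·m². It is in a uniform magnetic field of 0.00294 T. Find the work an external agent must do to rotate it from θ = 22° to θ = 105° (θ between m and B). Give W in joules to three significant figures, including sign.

W ≈ 0.0103 J

W_ext = ΔU = −mB cosθ₂ + mB cosθ₁ = mB(cosθ₁ − cosθ₂).
W = (2.95)(0.00294)·(cos22° − cos105°) = (0.008673)·(+1.1860) = 0.01029 J.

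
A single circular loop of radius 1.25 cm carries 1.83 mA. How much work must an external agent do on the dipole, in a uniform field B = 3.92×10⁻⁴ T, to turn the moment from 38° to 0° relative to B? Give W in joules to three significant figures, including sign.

Magnetic moment m = IA = Iπa² = (0.00183)·π·(0.0125)² = 8.983×10⁻⁷ A·m².
W_ext = ΔU = −mB cosθ₂ + mB cosθ₁ = mB(cosθ₁ − cosθ₂).
W = (8.983×10⁻⁷)(3.92×10⁻⁴)·(cos38° − cos0°) = (3.521×10⁻¹⁰)·(-0.2120) = -7.465×10⁻¹¹ J.

W ≈ -7.46×10⁻¹¹ J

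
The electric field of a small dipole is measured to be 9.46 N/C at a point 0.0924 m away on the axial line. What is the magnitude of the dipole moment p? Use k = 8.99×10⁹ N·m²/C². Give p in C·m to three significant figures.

On axis E = 2kp/r³, so p = Er³/(2k).
p = (9.46)·(0.0924)³ / (2·8.99×10⁹) = 4.151×10⁻¹³ C·m.

p ≈ 4.15×10⁻¹³ C·m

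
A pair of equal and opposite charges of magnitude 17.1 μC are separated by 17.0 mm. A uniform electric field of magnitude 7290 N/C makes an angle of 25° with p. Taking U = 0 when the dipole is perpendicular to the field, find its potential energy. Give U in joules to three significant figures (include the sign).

Dipole moment p = qd = (1.71×10⁻⁵ C)(0.0170 m) = 2.907×10⁻⁷ C·m.
U = −p·E = −pE cosθ.
U = −(2.907×10⁻⁷)(7290)·cos25° = -0.001921 J.

U ≈ -0.00192 J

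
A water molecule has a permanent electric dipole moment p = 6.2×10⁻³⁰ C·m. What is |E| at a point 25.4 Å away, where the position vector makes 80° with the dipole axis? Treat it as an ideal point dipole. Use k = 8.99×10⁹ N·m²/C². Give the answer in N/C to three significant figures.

E ≈ 3.55×10⁶ N/C

At angle θ the dipole field magnitude is E = (kp/r³)·√(1 + 3cos²θ).
kp/r³ = (8.99×10⁹)(6.20×10⁻³⁰) / (2.54×10⁻⁹)³ = 3.401×10⁶ N/C.
√(1 + 3cos²80°) = √(1 + 3·0.0302) = √1.0905 ≈ 1.0443.
E ≈ 3.401×10⁶ × 1.044 = 3.552×10⁶ N/C.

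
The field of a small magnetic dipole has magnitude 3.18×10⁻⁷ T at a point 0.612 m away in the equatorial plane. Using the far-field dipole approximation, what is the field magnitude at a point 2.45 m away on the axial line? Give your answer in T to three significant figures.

Dipole fields scale as 1/r³ in the far field.
The axial field is twice the equatorial field at the same r, so the geometry factor is 2/1.
B₂ = B₁ · (2/1) · (r₁/r₂)³ = 3.18×10⁻⁷ · 2 · (0.612/2.45)³.
(r₁/r₂)³ = (0.2498)³ = 0.01559.
B₂ ≈ 9.913×10⁻⁹ T.

B ≈ 9.91×10⁻⁹ T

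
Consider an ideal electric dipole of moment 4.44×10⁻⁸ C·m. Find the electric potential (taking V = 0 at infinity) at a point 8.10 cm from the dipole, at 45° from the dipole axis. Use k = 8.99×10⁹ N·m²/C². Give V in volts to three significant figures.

V ≈ 4.30×10⁴ V

The dipole potential is V = kp cosθ / r².
V = (8.99×10⁹)(4.44×10⁻⁸)·cos45° / (0.0810)² = 4.302×10⁴ V.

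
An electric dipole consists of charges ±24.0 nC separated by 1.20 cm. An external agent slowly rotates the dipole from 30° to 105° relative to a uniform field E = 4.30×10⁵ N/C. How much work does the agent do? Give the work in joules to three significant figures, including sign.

Dipole moment p = qd = (2.40×10⁻⁸ C)(0.0120 m) = 2.88×10⁻¹⁰ C·m.
W_ext = ΔU = U(θ₂) − U(θ₁) = −pE cosθ₂ − (−pE cosθ₁) = pE(cosθ₁ − cosθ₂).
W = (2.88×10⁻¹⁰)(4.30×10⁵)·(cos30° − cos105°) = (1.238×10⁻⁴)·(+1.1248) = 1.393×10⁻⁴ J.

W ≈ 1.39×10⁻⁴ J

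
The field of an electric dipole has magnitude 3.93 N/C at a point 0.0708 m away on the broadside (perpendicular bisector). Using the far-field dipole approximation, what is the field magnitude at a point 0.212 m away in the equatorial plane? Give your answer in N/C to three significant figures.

Dipole fields scale as 1/r³ in the far field; the geometry is the same at both points.
E₂ = E₁ · (r₁/r₂)³ = 3.93 · (0.0708/0.212)³.
(r₁/r₂)³ = (0.334)³ = 0.03725.
E₂ ≈ 0.1464 N/C.

E ≈ 0.146 N/C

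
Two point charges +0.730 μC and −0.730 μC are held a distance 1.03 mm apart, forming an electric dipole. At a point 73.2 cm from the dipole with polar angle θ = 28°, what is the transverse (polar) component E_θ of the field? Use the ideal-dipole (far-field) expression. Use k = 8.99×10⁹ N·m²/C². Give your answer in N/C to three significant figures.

Dipole moment p = qd = (7.30×10⁻⁷ C)(0.00103 m) = 7.519×10⁻¹⁰ C·m.
For a dipole, E_θ = (kp sinθ)/r³.
kp/r³ = (8.99×10⁹)(7.519×10⁻¹⁰)/(0.732)³ = 17.23 N/C.
E_θ = 17.23·sin28° = 8.091 N/C.

E_θ ≈ 8.09 N/C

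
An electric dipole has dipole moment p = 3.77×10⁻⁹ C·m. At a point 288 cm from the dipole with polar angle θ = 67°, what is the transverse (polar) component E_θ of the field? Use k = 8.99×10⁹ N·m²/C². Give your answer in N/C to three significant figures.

For a dipole, E_θ = (kp sinθ)/r³.
kp/r³ = (8.99×10⁹)(3.77×10⁻⁹)/(2.88)³ = 1.419 N/C.
E_θ = 1.419·sin67° = 1.306 N/C.

E_θ ≈ 1.31 N/C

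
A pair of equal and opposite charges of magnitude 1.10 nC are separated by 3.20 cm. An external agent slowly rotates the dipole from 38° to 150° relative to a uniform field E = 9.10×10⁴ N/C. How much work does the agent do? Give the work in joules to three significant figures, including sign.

Dipole moment p = qd = (1.10×10⁻⁹ C)(0.0320 m) = 3.52×10⁻¹¹ C·m.
W_ext = ΔU = U(θ₂) − U(θ₁) = −pE cosθ₂ − (−pE cosθ₁) = pE(cosθ₁ − cosθ₂).
W = (3.52×10⁻¹¹)(9.10×10⁴)·(cos38° − cos150°) = (3.203×10⁻⁶)·(+1.6540) = 5.298×10⁻⁶ J.

W ≈ 5.30×10⁻⁶ J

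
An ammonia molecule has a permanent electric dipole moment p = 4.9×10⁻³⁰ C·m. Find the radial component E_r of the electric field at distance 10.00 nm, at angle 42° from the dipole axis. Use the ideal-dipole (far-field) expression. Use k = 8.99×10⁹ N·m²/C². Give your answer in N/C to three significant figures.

E_r ≈ 6.55×10⁴ N/C

For a dipole, E_r = (2kp cosθ)/r³.
kp/r³ = (8.99×10⁹)(4.90×10⁻³⁰)/(1.00×10⁻⁸)³ = 4.405×10⁴ N/C.
E_r = 2·4.405×10⁴·cos42° = 6.547×10⁴ N/C.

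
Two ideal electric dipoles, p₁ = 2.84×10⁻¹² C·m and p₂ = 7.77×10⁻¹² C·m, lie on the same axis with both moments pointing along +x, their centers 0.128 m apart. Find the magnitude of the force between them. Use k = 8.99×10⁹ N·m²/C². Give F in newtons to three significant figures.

F ≈ 4.43×10⁻⁹ N

On-axis field of dipole 1 at distance r: E = 2kp₁/r³. Force on dipole 2 is F = p₂·dE/dr (gradient along axis).
dE/dr = −6kp₁/r⁴, so |F| = 6kp₁p₂/r⁴ (attractive for aligned moments).
F = 6(8.99×10⁹)(2.84×10⁻¹²)(7.77×10⁻¹²)/(0.128)⁴ = 4.434×10⁻⁹ N.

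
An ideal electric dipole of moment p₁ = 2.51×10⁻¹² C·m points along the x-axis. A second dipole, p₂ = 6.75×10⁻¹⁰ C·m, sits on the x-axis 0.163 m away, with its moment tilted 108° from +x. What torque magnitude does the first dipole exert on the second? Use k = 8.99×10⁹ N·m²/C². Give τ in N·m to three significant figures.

The second dipole sits on the axis of the first, so the field there is axial: E₁ = 2kp₁/r³ along +x.
E₁ = 2(8.99×10⁹)(2.51×10⁻¹²)/(0.163)³ = 10.42 N/C.
Torque on the second dipole: τ = p₂ E₁ sinθ.
τ = (6.75×10⁻¹⁰)(10.42)·sin108° = 6.690×10⁻⁹ N·m.

τ ≈ 6.69×10⁻⁹ N·m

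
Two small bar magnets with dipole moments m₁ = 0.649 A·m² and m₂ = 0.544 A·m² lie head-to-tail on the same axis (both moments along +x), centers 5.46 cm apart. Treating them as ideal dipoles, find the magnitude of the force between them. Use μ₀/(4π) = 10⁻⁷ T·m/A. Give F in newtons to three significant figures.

F ≈ 0.0238 N

On-axis B of dipole 1: B = (μ₀/4π)·2m₁/r³. Force on dipole 2: F = m₂·dB/dr.
dB/dr = −(μ₀/4π)·6m₁/r⁴, so |F| = (μ₀/4π)·6m₁m₂/r⁴.
F = 6(10⁻⁷)(0.649)(0.544)/(0.0546)⁴ = 0.02384 N.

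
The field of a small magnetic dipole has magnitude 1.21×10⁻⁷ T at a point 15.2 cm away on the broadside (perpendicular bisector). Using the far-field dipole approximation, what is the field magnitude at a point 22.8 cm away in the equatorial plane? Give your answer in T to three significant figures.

B ≈ 3.59×10⁻⁸ T

Dipole fields scale as 1/r³ in the far field; the geometry is the same at both points.
B₂ = B₁ · (r₁/r₂)³ = 1.21×10⁻⁷ · (15.2/22.8)³.
(r₁/r₂)³ = (0.6667)³ = 0.2963.
B₂ ≈ 3.585×10⁻⁸ T.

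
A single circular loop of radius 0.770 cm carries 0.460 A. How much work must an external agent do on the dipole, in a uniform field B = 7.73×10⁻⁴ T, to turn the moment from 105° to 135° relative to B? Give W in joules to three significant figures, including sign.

W ≈ 2.97×10⁻⁸ J

Magnetic moment m = IA = Iπa² = (0.460)·π·(0.00770)² = 8.568×10⁻⁵ A·m².
W_ext = ΔU = −mB cosθ₂ + mB cosθ₁ = mB(cosθ₁ − cosθ₂).
W = (8.568×10⁻⁵)(7.73×10⁻⁴)·(cos105° − cos135°) = (6.623×10⁻⁸)·(+0.4483) = 2.969×10⁻⁸ J.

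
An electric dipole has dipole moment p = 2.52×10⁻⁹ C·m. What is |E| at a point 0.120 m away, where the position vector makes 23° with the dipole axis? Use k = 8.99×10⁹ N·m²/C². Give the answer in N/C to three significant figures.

At angle θ the dipole field magnitude is E = (kp/r³)·√(1 + 3cos²θ).
kp/r³ = (8.99×10⁹)(2.52×10⁻⁹) / (0.120)³ = 1.311×10⁴ N/C.
√(1 + 3cos²23°) = √(1 + 3·0.8473) = √3.5420 ≈ 1.8820.
E ≈ 1.311×10⁴ × 1.882 = 2.467×10⁴ N/C.

E ≈ 2.47×10⁴ N/C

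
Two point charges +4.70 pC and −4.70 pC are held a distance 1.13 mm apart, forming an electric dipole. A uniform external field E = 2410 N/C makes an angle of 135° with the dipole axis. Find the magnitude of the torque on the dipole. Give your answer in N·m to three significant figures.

τ ≈ 9.05×10⁻¹² N·m

Dipole moment p = qd = (4.70×10⁻¹² C)(0.00113 m) = 5.311×10⁻¹⁵ C·m.
Torque on an electric dipole: τ = pE sinθ.
τ = (5.311×10⁻¹⁵)(2410)·sin135° = 9.051×10⁻¹² N·m.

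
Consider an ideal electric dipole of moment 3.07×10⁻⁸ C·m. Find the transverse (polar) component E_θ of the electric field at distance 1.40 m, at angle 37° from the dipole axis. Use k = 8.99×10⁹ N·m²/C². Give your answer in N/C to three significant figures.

For a dipole, E_θ = (kp sinθ)/r³.
kp/r³ = (8.99×10⁹)(3.07×10⁻⁸)/(1.40)³ = 100.6 N/C.
E_θ = 100.6·sin37° = 60.53 N/C.

E_θ ≈ 60.5 N/C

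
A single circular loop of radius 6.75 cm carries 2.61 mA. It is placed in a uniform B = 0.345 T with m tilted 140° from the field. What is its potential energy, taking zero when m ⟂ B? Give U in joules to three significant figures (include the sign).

U ≈ 9.87×10⁻⁶ J

Magnetic moment m = IA = Iπa² = (0.00261)·π·(0.0675)² = 3.736×10⁻⁵ A·m².
U = −m·B = −mB cosθ.
U = −(3.736×10⁻⁵)(0.345)·cos140° = 9.874×10⁻⁶ J.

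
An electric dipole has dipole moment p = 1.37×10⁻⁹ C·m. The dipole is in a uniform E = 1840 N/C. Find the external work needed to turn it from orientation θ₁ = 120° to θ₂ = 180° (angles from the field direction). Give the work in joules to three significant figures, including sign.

W ≈ 1.26×10⁻⁶ J

W_ext = ΔU = U(θ₂) − U(θ₁) = −pE cosθ₂ − (−pE cosθ₁) = pE(cosθ₁ − cosθ₂).
W = (1.37×10⁻⁹)(1840)·(cos120° − cos180°) = (2.521×10⁻⁶)·(+0.5000) = 1.260×10⁻⁶ J.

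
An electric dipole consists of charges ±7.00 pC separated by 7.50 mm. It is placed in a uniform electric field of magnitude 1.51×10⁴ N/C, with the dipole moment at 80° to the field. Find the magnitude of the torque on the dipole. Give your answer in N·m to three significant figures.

Dipole moment p = qd = (7.00×10⁻¹² C)(0.00750 m) = 5.25×10⁻¹⁴ C·m.
Torque on an electric dipole: τ = pE sinθ.
τ = (5.25×10⁻¹⁴)(1.51×10⁴)·sin80° = 7.807×10⁻¹⁰ N·m.

τ ≈ 7.81×10⁻¹⁰ N·m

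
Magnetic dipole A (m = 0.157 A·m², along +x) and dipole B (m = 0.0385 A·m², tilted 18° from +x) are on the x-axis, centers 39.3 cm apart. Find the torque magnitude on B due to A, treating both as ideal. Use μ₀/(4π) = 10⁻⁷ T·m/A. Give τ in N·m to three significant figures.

τ ≈ 6.15×10⁻⁹ N·m

Dipole B is on the axis of dipole A, so B₁ there is axial: B₁ = (μ₀/4π)·2m₁/r³ along +x.
B₁ = 2(10⁻⁷)(0.157)/(0.393)³ = 5.173×10⁻⁷ T.
τ = m₂ B₁ sinθ.
τ = (0.0385)(5.173×10⁻⁷)·sin18° = 6.155×10⁻⁹ N·m.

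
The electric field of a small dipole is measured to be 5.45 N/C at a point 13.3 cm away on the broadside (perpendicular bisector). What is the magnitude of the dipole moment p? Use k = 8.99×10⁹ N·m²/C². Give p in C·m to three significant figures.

p ≈ 1.43×10⁻¹² C·m

In the equatorial plane E = kp/r³, so p = Er³/(k).
p = (5.45)·(0.133)³ / (8.99×10⁹) = 1.426×10⁻¹² C·m.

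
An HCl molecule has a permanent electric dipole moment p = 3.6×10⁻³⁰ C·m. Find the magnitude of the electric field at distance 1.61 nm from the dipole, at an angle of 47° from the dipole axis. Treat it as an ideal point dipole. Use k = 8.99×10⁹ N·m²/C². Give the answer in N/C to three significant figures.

E ≈ 1.20×10⁷ N/C

At angle θ the dipole field magnitude is E = (kp/r³)·√(1 + 3cos²θ).
kp/r³ = (8.99×10⁹)(3.60×10⁻³⁰) / (1.61×10⁻⁹)³ = 7.755×10⁶ N/C.
√(1 + 3cos²47°) = √(1 + 3·0.4651) = √2.3954 ≈ 1.5477.
E ≈ 7.755×10⁶ × 1.548 = 1.200×10⁷ N/C.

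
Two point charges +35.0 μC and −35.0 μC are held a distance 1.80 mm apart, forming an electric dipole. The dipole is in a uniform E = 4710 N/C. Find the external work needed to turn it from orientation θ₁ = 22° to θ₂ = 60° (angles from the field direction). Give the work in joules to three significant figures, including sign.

Dipole moment p = qd = (3.50×10⁻⁵ C)(0.00180 m) = 6.30×10⁻⁸ C·m.
W_ext = ΔU = U(θ₂) − U(θ₁) = −pE cosθ₂ − (−pE cosθ₁) = pE(cosθ₁ − cosθ₂).
W = (6.30×10⁻⁸)(4710)·(cos22° − cos60°) = (2.967×10⁻⁴)·(+0.4272) = 1.268×10⁻⁴ J.

W ≈ 1.27×10⁻⁴ J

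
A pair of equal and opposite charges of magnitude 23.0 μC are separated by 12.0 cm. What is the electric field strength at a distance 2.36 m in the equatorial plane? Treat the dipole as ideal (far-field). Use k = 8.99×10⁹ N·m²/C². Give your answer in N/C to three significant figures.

E ≈ 1890 N/C

Dipole moment p = qd = (2.30×10⁻⁵ C)(0.120 m) = 2.76×10⁻⁶ C·m.
On the perpendicular bisector E = kp/r³ (half the axial value at the same distance).
E = (8.99×10⁹)(2.76×10⁻⁶) / (2.36)³ = 1888 N/C.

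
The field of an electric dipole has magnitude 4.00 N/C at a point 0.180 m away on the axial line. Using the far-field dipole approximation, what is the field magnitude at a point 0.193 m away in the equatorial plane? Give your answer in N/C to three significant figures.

Dipole fields scale as 1/r³ in the far field.
The axial field is twice the equatorial field at the same r, so the geometry factor is 1/2.
E₂ = E₁ · (1/2) · (r₁/r₂)³ = 4.00 · 0.5 · (0.180/0.193)³.
(r₁/r₂)³ = (0.9326)³ = 0.8112.
E₂ ≈ 1.622 N/C.

E ≈ 1.62 N/C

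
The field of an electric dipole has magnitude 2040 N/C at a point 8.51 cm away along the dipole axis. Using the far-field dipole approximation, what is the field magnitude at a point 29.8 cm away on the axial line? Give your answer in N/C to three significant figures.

Dipole fields scale as 1/r³ in the far field; the geometry is the same at both points.
E₂ = E₁ · (r₁/r₂)³ = 2040 · (8.51/29.8)³.
(r₁/r₂)³ = (0.2856)³ = 0.02329.
E₂ ≈ 47.51 N/C.

E ≈ 47.5 N/C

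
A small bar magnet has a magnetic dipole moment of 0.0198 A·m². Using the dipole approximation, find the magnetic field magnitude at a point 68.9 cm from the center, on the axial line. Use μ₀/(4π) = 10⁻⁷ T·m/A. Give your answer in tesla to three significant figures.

On axis B = (μ₀/4π)·2m/r³.
B = 2·(10⁻⁷)·(0.0198) / (0.689)³ = 1.211×10⁻⁸ T.

B ≈ 1.21×10⁻⁸ T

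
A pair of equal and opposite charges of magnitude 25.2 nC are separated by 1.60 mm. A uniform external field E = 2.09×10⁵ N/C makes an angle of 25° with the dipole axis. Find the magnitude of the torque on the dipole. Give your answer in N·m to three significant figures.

τ ≈ 3.56×10⁻⁶ N·m

Dipole moment p = qd = (2.52×10⁻⁸ C)(0.00160 m) = 4.032×10⁻¹¹ C·m.
Torque on an electric dipole: τ = pE sinθ.
τ = (4.032×10⁻¹¹)(2.09×10⁵)·sin25° = 3.561×10⁻⁶ N·m.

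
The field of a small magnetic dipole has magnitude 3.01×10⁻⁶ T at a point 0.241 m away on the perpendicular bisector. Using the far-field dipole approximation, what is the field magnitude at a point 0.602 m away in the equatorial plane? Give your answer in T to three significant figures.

B ≈ 1.93×10⁻⁷ T

Dipole fields scale as 1/r³ in the far field; the geometry is the same at both points.
B₂ = B₁ · (r₁/r₂)³ = 3.01×10⁻⁶ · (0.241/0.602)³.
(r₁/r₂)³ = (0.4003)³ = 0.06416.
B₂ ≈ 1.931×10⁻⁷ T.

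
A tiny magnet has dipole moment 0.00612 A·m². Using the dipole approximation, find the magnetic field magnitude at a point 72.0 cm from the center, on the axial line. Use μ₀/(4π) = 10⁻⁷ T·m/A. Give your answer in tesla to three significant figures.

B ≈ 3.28×10⁻⁹ T

On axis B = (μ₀/4π)·2m/r³.
B = 2·(10⁻⁷)·(0.00612) / (0.720)³ = 3.279×10⁻⁹ T.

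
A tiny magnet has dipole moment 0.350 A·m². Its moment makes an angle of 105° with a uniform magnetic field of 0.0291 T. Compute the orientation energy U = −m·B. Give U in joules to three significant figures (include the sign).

U = −m·B = −mB cosθ.
U = −(0.350)(0.0291)·cos105° = 0.002636 J.

U ≈ 0.00264 J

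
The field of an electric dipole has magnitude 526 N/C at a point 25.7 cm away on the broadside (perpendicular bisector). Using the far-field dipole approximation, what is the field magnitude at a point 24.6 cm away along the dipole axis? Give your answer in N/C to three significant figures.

E ≈ 1200 N/C

Dipole fields scale as 1/r³ in the far field.
The axial field is twice the equatorial field at the same r, so the geometry factor is 2/1.
E₂ = E₁ · (2/1) · (r₁/r₂)³ = 526 · 2 · (25.7/24.6)³.
(r₁/r₂)³ = (1.045)³ = 1.14.
E₂ ≈ 1200 N/C.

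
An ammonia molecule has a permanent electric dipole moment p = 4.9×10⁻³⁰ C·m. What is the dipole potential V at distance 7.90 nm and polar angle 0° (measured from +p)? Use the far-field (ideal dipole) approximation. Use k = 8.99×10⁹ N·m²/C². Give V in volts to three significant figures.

V ≈ 7.06×10⁻⁴ V

The dipole potential is V = kp cosθ / r².
V = (8.99×10⁹)(4.90×10⁻³⁰)·cos0° / (7.90×10⁻⁹)² = 7.058×10⁻⁴ V.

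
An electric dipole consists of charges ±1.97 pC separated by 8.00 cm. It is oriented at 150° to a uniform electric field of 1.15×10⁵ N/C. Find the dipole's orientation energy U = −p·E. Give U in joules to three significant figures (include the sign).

Dipole moment p = qd = (1.97×10⁻¹² C)(0.0800 m) = 1.576×10⁻¹³ C·m.
U = −p·E = −pE cosθ.
U = −(1.576×10⁻¹³)(1.15×10⁵)·cos150° = 1.570×10⁻⁸ J.

U ≈ 1.57×10⁻⁸ J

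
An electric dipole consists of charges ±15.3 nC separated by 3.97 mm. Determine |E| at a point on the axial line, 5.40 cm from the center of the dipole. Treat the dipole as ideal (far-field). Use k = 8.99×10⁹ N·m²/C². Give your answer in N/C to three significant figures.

E ≈ 6940 N/C

Dipole moment p = qd = (1.53×10⁻⁸ C)(0.00397 m) = 6.074×10⁻¹¹ C·m.
On the dipole axis E = 2kp/r³.
E = 2·(8.99×10⁹)(6.074×10⁻¹¹) / (0.0540)³ = 6936 N/C.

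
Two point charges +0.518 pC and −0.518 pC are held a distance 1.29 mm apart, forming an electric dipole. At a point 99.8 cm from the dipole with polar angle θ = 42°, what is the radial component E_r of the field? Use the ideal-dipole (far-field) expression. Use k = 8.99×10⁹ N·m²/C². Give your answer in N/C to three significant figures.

Dipole moment p = qd = (5.18×10⁻¹³ C)(0.00129 m) = 6.682×10⁻¹⁶ C·m.
For a dipole, E_r = (2kp cosθ)/r³.
kp/r³ = (8.99×10⁹)(6.682×10⁻¹⁶)/(0.998)³ = 6.043×10⁻⁶ N/C.
E_r = 2·6.043×10⁻⁶·cos42° = 8.982×10⁻⁶ N/C.

E_r ≈ 8.98×10⁻⁶ N/C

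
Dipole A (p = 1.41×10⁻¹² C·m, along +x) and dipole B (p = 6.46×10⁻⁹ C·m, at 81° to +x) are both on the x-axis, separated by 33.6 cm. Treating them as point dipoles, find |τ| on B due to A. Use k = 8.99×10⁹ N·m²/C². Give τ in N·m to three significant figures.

τ ≈ 4.26×10⁻⁹ N·m

The second dipole sits on the axis of the first, so the field there is axial: E₁ = 2kp₁/r³ along +x.
E₁ = 2(8.99×10⁹)(1.41×10⁻¹²)/(0.336)³ = 0.6683 N/C.
Torque on the second dipole: τ = p₂ E₁ sinθ.
τ = (6.46×10⁻⁹)(0.6683)·sin81° = 4.264×10⁻⁹ N·m.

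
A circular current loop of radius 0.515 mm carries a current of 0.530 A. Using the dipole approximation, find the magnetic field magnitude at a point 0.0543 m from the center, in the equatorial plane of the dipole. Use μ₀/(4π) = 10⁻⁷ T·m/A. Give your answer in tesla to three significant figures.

Magnetic moment m = IA = Iπa² = (0.530)·π·(5.15×10⁻⁴)² = 4.416×10⁻⁷ A·m².
In the equatorial plane B = (μ₀/4π)·m/r³ (half the axial value).
B = (10⁻⁷)·(4.416×10⁻⁷) / (0.0543)³ = 2.758×10⁻¹⁰ T.

B ≈ 2.76×10⁻¹⁰ T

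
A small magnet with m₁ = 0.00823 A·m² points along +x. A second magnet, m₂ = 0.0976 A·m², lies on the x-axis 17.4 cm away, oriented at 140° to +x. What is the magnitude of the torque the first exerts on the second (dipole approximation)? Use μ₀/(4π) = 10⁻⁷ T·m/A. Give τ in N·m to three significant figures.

Dipole B is on the axis of dipole A, so B₁ there is axial: B₁ = (μ₀/4π)·2m₁/r³ along +x.
B₁ = 2(10⁻⁷)(0.00823)/(0.174)³ = 3.125×10⁻⁷ T.
τ = m₂ B₁ sinθ.
τ = (0.0976)(3.125×10⁻⁷)·sin140° = 1.960×10⁻⁸ N·m.

τ ≈ 1.96×10⁻⁸ N·m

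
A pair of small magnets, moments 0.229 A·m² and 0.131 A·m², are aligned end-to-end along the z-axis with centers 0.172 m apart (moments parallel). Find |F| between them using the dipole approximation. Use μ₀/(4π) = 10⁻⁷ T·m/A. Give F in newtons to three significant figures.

F ≈ 2.06×10⁻⁵ N

On-axis B of dipole 1: B = (μ₀/4π)·2m₁/r³. Force on dipole 2: F = m₂·dB/dr.
dB/dr = −(μ₀/4π)·6m₁/r⁴, so |F| = (μ₀/4π)·6m₁m₂/r⁴.
F = 6(10⁻⁷)(0.229)(0.131)/(0.172)⁴ = 2.057×10⁻⁵ N.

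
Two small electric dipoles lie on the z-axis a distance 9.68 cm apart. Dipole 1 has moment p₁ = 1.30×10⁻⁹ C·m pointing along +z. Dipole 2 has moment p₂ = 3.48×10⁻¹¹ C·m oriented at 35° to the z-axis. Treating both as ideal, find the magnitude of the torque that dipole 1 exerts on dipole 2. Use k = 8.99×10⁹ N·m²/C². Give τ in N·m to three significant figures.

The second dipole sits on the axis of the first, so the field there is axial: E₁ = 2kp₁/r³ along +z.
E₁ = 2(8.99×10⁹)(1.30×10⁻⁹)/(0.0968)³ = 2.577×10⁴ N/C.
Torque on the second dipole: τ = p₂ E₁ sinθ.
τ = (3.48×10⁻¹¹)(2.577×10⁴)·sin35° = 5.144×10⁻⁷ N·m.

τ ≈ 5.14×10⁻⁷ N·m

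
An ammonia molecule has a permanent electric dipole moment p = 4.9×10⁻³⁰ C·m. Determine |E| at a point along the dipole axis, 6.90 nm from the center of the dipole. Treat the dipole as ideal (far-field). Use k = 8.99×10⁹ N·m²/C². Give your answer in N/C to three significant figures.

E ≈ 2.68×10⁵ N/C

On the dipole axis E = 2kp/r³.
E = 2·(8.99×10⁹)(4.90×10⁻³⁰) / (6.90×10⁻⁹)³ = 2.682×10⁵ N/C.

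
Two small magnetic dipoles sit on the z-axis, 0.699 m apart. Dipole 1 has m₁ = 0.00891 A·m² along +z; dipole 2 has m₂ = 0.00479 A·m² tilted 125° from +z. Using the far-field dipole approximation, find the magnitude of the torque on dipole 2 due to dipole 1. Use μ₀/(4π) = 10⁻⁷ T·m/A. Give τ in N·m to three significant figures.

Dipole B is on the axis of dipole A, so B₁ there is axial: B₁ = (μ₀/4π)·2m₁/r³ along +z.
B₁ = 2(10⁻⁷)(0.00891)/(0.699)³ = 5.218×10⁻⁹ T.
τ = m₂ B₁ sinθ.
τ = (0.00479)(5.218×10⁻⁹)·sin125° = 2.047×10⁻¹¹ N·m.

τ ≈ 2.05×10⁻¹¹ N·m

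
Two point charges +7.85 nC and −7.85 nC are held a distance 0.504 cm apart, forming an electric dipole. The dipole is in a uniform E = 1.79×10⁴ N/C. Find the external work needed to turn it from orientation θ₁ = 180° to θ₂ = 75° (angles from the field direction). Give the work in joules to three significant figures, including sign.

W ≈ -8.91×10⁻⁷ J

Dipole moment p = qd = (7.85×10⁻⁹ C)(0.00504 m) = 3.956×10⁻¹¹ C·m.
W_ext = ΔU = U(θ₂) − U(θ₁) = −pE cosθ₂ − (−pE cosθ₁) = pE(cosθ₁ − cosθ₂).
W = (3.956×10⁻¹¹)(1.79×10⁴)·(cos180° − cos75°) = (7.081×10⁻⁷)·(-1.2588) = -8.914×10⁻⁷ J.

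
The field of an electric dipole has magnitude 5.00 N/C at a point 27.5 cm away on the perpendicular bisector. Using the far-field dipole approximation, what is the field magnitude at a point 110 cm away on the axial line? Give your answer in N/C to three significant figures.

Dipole fields scale as 1/r³ in the far field.
The axial field is twice the equatorial field at the same r, so the geometry factor is 2/1.
E₂ = E₁ · (2/1) · (r₁/r₂)³ = 5.00 · 2 · (27.5/110)³.
(r₁/r₂)³ = (0.25)³ = 0.01562.
E₂ ≈ 0.1562 N/C.

E ≈ 0.156 N/C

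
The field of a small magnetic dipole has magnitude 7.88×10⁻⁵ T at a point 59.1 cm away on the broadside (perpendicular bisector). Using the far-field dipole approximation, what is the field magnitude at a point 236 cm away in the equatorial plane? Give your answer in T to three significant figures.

Dipole fields scale as 1/r³ in the far field; the geometry is the same at both points.
B₂ = B₁ · (r₁/r₂)³ = 7.88×10⁻⁵ · (59.1/236)³.
(r₁/r₂)³ = (0.2504)³ = 0.0157.
B₂ ≈ 1.238×10⁻⁶ T.

B ≈ 1.24×10⁻⁶ T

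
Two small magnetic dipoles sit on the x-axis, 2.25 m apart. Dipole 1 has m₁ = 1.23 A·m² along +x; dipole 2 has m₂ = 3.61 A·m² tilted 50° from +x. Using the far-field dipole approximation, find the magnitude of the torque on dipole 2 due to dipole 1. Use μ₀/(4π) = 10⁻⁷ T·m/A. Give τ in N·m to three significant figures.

τ ≈ 5.97×10⁻⁸ N·m

Dipole B is on the axis of dipole A, so B₁ there is axial: B₁ = (μ₀/4π)·2m₁/r³ along +x.
B₁ = 2(10⁻⁷)(1.23)/(2.25)³ = 2.160×10⁻⁸ T.
τ = m₂ B₁ sinθ.
τ = (3.61)(2.160×10⁻⁸)·sin50° = 5.972×10⁻⁸ N·m.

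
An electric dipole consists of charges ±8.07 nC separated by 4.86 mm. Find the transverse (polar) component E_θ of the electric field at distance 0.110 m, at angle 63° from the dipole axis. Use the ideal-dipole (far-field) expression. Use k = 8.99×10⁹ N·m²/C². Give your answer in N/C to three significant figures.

Dipole moment p = qd = (8.07×10⁻⁹ C)(0.00486 m) = 3.922×10⁻¹¹ C·m.
For a dipole, E_θ = (kp sinθ)/r³.
kp/r³ = (8.99×10⁹)(3.922×10⁻¹¹)/(0.110)³ = 264.9 N/C.
E_θ = 264.9·sin63° = 236.0 N/C.

E_θ ≈ 236 N/C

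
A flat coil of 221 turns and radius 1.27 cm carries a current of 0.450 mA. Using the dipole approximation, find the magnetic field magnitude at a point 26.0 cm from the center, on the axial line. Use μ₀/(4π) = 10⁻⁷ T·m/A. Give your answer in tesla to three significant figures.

m = NIA = NIπa² = 221·(4.50×10⁻⁴)·π·(0.0127)² = 5.039×10⁻⁵ A·m².
On axis B = (μ₀/4π)·2m/r³.
B = 2·(10⁻⁷)·(5.039×10⁻⁵) / (0.260)³ = 5.734×10⁻¹⁰ T.

B ≈ 5.73×10⁻¹⁰ T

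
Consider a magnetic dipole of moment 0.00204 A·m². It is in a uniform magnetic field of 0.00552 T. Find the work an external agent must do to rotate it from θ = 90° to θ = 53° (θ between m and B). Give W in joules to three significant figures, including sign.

W_ext = ΔU = −mB cosθ₂ + mB cosθ₁ = mB(cosθ₁ − cosθ₂).
W = (0.00204)(0.00552)·(cos90° − cos53°) = (1.126×10⁻⁵)·(-0.6018) = -6.777×10⁻⁶ J.

W ≈ -6.78×10⁻⁶ J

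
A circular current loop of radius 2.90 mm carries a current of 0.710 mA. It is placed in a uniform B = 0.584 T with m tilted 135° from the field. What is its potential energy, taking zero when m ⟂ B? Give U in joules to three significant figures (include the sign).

U ≈ 7.75×10⁻⁹ J

Magnetic moment m = IA = Iπa² = (7.10×10⁻⁴)·π·(0.00290)² = 1.876×10⁻⁸ A·m².
U = −m·B = −mB cosθ.
U = −(1.876×10⁻⁸)(0.584)·cos135° = 7.747×10⁻⁹ J.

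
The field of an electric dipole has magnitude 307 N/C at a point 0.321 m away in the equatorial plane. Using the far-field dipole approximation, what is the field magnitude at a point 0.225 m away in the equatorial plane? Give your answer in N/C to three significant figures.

E ≈ 891 N/C

Dipole fields scale as 1/r³ in the far field; the geometry is the same at both points.
E₂ = E₁ · (r₁/r₂)³ = 307 · (0.321/0.225)³.
(r₁/r₂)³ = (1.427)³ = 2.904.
E₂ ≈ 891.5 N/C.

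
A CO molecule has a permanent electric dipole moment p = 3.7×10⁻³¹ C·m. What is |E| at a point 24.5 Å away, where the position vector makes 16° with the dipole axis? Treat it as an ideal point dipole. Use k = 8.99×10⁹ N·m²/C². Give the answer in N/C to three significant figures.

At angle θ the dipole field magnitude is E = (kp/r³)·√(1 + 3cos²θ).
kp/r³ = (8.99×10⁹)(3.70×10⁻³¹) / (2.45×10⁻⁹)³ = 2.262×10⁵ N/C.
√(1 + 3cos²16°) = √(1 + 3·0.9240) = √3.7721 ≈ 1.9422.
E ≈ 2.262×10⁵ × 1.942 = 4.393×10⁵ N/C.

E ≈ 4.39×10⁵ N/C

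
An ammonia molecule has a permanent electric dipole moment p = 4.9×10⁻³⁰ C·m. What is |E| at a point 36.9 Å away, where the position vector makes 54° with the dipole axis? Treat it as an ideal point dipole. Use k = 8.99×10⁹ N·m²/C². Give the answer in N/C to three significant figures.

At angle θ the dipole field magnitude is E = (kp/r³)·√(1 + 3cos²θ).
kp/r³ = (8.99×10⁹)(4.90×10⁻³⁰) / (3.69×10⁻⁹)³ = 8.768×10⁵ N/C.
√(1 + 3cos²54°) = √(1 + 3·0.3455) = √2.0365 ≈ 1.4271.
E ≈ 8.768×10⁵ × 1.427 = 1.251×10⁶ N/C.

E ≈ 1.25×10⁶ N/C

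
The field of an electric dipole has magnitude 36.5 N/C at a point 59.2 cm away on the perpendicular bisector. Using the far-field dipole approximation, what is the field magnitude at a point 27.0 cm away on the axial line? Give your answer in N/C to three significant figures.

E ≈ 769 N/C

Dipole fields scale as 1/r³ in the far field.
The axial field is twice the equatorial field at the same r, so the geometry factor is 2/1.
E₂ = E₁ · (2/1) · (r₁/r₂)³ = 36.5 · 2 · (59.2/27.0)³.
(r₁/r₂)³ = (2.193)³ = 10.54.
E₂ ≈ 769.5 N/C.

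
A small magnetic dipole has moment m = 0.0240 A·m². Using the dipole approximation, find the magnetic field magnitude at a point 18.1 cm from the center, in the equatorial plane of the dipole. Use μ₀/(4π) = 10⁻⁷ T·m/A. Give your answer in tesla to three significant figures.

In the equatorial plane B = (μ₀/4π)·m/r³ (half the axial value).
B = (10⁻⁷)·(0.0240) / (0.181)³ = 4.047×10⁻⁷ T.

B ≈ 4.05×10⁻⁷ T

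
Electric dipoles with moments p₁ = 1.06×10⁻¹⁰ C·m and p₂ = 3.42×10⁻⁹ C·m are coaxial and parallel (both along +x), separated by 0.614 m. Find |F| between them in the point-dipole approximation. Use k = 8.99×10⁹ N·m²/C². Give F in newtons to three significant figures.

On-axis field of dipole 1 at distance r: E = 2kp₁/r³. Force on dipole 2 is F = p₂·dE/dr (gradient along axis).
dE/dr = −6kp₁/r⁴, so |F| = 6kp₁p₂/r⁴ (attractive for aligned moments).
F = 6(8.99×10⁹)(1.06×10⁻¹⁰)(3.42×10⁻⁹)/(0.614)⁴ = 1.376×10⁻⁷ N.

F ≈ 1.38×10⁻⁷ N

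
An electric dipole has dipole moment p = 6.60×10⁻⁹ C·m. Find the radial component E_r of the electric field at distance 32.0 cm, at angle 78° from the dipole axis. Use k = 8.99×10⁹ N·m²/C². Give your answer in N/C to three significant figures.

For a dipole, E_r = (2kp cosθ)/r³.
kp/r³ = (8.99×10⁹)(6.60×10⁻⁹)/(0.320)³ = 1811 N/C.
E_r = 2·1811·cos78° = 752.9 N/C.

E_r ≈ 753 N/C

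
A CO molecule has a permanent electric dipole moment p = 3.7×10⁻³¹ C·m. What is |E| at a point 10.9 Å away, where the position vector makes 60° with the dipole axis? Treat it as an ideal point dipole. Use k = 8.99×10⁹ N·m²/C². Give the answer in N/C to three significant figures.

E ≈ 3.40×10⁶ N/C

At angle θ the dipole field magnitude is E = (kp/r³)·√(1 + 3cos²θ).
kp/r³ = (8.99×10⁹)(3.70×10⁻³¹) / (1.09×10⁻⁹)³ = 2.569×10⁶ N/C.
√(1 + 3cos²60°) = √(1 + 3·0.2500) = √1.7500 ≈ 1.3229.
E ≈ 2.569×10⁶ × 1.323 = 3.398×10⁶ N/C.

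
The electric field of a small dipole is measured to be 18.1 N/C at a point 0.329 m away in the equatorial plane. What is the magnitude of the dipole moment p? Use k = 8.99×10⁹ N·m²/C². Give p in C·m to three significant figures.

p ≈ 7.17×10⁻¹¹ C·m

In the equatorial plane E = kp/r³, so p = Er³/(k).
p = (18.1)·(0.329)³ / (8.99×10⁹) = 7.170×10⁻¹¹ C·m.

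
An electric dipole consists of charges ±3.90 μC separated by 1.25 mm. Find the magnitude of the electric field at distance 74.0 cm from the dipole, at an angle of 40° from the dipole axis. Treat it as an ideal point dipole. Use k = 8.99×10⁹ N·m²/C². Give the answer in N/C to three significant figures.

Dipole moment p = qd = (3.90×10⁻⁶ C)(0.00125 m) = 4.875×10⁻⁹ C·m.
At angle θ the dipole field magnitude is E = (kp/r³)·√(1 + 3cos²θ).
kp/r³ = (8.99×10⁹)(4.875×10⁻⁹) / (0.740)³ = 108.2 N/C.
√(1 + 3cos²40°) = √(1 + 3·0.5868) = √2.7605 ≈ 1.6615.
E ≈ 108.2 × 1.661 = 179.7 N/C.

E ≈ 180 N/C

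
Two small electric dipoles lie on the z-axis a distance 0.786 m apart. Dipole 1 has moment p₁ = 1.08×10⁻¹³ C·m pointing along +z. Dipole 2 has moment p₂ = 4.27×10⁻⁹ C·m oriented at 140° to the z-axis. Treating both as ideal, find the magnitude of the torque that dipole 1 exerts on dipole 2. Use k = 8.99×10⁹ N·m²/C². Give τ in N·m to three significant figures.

τ ≈ 1.10×10⁻¹¹ N·m

The second dipole sits on the axis of the first, so the field there is axial: E₁ = 2kp₁/r³ along +z.
E₁ = 2(8.99×10⁹)(1.08×10⁻¹³)/(0.786)³ = 0.003999 N/C.
Torque on the second dipole: τ = p₂ E₁ sinθ.
τ = (4.27×10⁻⁹)(0.003999)·sin140° = 1.098×10⁻¹¹ N·m.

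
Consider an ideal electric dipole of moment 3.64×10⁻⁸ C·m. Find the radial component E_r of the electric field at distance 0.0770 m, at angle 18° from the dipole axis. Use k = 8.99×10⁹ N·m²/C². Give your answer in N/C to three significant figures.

E_r ≈ 1.36×10⁶ N/C

For a dipole, E_r = (2kp cosθ)/r³.
kp/r³ = (8.99×10⁹)(3.64×10⁻⁸)/(0.0770)³ = 7.168×10⁵ N/C.
E_r = 2·7.168×10⁵·cos18° = 1.363×10⁶ N/C.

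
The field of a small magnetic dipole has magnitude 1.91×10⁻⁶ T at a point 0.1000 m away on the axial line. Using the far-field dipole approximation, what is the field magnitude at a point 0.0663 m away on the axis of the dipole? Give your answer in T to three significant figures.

B ≈ 6.55×10⁻⁶ T

Dipole fields scale as 1/r³ in the far field; the geometry is the same at both points.
B₂ = B₁ · (r₁/r₂)³ = 1.91×10⁻⁶ · (0.1000/0.0663)³.
(r₁/r₂)³ = (1.508)³ = 3.431.
B₂ ≈ 6.554×10⁻⁶ T.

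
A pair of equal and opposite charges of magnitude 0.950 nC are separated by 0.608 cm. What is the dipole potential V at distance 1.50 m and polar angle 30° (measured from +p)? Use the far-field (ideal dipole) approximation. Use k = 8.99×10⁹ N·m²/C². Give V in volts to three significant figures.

V ≈ 0.0200 V

Dipole moment p = qd = (9.50×10⁻¹⁰ C)(0.00608 m) = 5.776×10⁻¹² C·m.
The dipole potential is V = kp cosθ / r².
V = (8.99×10⁹)(5.776×10⁻¹²)·cos30° / (1.50)² = 0.01999 V.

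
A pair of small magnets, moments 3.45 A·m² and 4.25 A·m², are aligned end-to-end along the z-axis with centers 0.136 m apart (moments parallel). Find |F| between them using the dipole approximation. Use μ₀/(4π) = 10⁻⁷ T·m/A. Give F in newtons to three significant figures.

F ≈ 0.0257 N

On-axis B of dipole 1: B = (μ₀/4π)·2m₁/r³. Force on dipole 2: F = m₂·dB/dr.
dB/dr = −(μ₀/4π)·6m₁/r⁴, so |F| = (μ₀/4π)·6m₁m₂/r⁴.
F = 6(10⁻⁷)(3.45)(4.25)/(0.136)⁴ = 0.02572 N.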